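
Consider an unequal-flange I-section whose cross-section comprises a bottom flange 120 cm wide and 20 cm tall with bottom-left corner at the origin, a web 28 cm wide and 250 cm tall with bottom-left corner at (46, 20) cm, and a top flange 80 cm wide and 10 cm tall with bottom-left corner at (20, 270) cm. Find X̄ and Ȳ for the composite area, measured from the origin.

bottom flange: A = 120 × 20 = 2400.00, centroid at (60.00, 10.00).
web: A = 28 × 250 = 7000.00, centroid at (60.00, 145.00).
top flange: A = 80 × 10 = 800.00, centroid at (60.00, 275.00).
ΣA = 10200.00 cm²
ΣAX̄ = (2400.00)(60.00) + (7000.00)(60.00) + (800.00)(60.00) = 612000.00 cm³
ΣAȲ = (2400.00)(10.00) + (7000.00)(145.00) + (800.00)(275.00) = 1259000.00 cm³
X̄ = 612000.00 / 10200.00 = 60.00 cm
Ȳ = 1259000.00 / 10200.00 = 123.43 cm

X̄ = 60.00 cm, Ȳ = 123.43 cm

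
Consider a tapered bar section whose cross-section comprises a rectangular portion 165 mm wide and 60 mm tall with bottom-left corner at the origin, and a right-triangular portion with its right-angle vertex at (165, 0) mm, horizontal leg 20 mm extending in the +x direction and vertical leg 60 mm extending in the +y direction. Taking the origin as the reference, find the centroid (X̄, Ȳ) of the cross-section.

rectangular portion: A = 165 × 60 = 9900.00, centroid at (82.50, 30.00).
triangular portion: A = ½·20·60 = 600.00, centroid at (171.67, 20.00).
ΣA = 10500.00 mm²
ΣAX̄ = (9900.00)(82.50) + (600.00)(171.67) = 919750.00 mm³
ΣAȲ = (9900.00)(30.00) + (600.00)(20.00) = 309000.00 mm³
X̄ = 919750.00 / 10500.00 = 87.60 mm
Ȳ = 309000.00 / 10500.00 = 29.43 mm

X̄ = 87.60 mm, Ȳ = 29.43 mm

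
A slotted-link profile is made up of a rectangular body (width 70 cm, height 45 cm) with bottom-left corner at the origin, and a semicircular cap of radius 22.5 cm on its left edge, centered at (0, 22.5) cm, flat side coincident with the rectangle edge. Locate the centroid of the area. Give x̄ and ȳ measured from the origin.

rectangular body: A = 70 × 45 = 3150.00, centroid at (35.00, 22.50).
semicircular end: A = ½π·22.5² = 795.22, centroid at (-9.55, 22.50).
ΣA = 3945.22 cm², ΣAx̄ = 102656.25 cm³, ΣAȳ = 88767.35 cm³.
x̄ = 102656.25/3945.22 = 26.02 cm; ȳ = 88767.35/3945.22 = 22.50 cm.

x̄ = 26.02 cm, ȳ = 22.50 cm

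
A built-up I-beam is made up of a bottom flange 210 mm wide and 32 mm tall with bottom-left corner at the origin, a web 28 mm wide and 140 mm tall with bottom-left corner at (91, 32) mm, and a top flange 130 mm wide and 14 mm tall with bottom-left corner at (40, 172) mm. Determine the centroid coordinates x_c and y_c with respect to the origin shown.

bottom flange: A = 210 × 32 = 6720.00, centroid at (105.00, 16.00).
web: A = 28 × 140 = 3920.00, centroid at (105.00, 102.00).
top flange: A = 130 × 14 = 1820.00, centroid at (105.00, 179.00).
ΣA = 12460.00 mm²
ΣAx_c = (6720.00)(105.00) + (3920.00)(105.00) + (1820.00)(105.00) = 1308300.00 mm³
ΣAy_c = (6720.00)(16.00) + (3920.00)(102.00) + (1820.00)(179.00) = 833140.00 mm³
x_c = 1308300.00 / 12460.00 = 105.00 mm
y_c = 833140.00 / 12460.00 = 66.87 mm

x_c = 105.00 mm, y_c = 66.87 mm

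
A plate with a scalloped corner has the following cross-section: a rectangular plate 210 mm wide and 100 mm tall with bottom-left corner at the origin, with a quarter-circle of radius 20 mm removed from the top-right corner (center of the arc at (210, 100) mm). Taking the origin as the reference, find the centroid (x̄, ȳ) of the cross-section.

Part | A | x̄ᵢ | ȳᵢ | A·x̄ᵢ | A·ȳᵢ
plate | 21000.00 | 105.00 | 50.00 | 2205000.00 | 1050000.00
removed quarter-circle | -314.16 | 201.51 | 91.51 | -63306.78 | -28749.26
Σ | 20685.84 |  |  | 2141693.22 | 1021250.74
x̄ = 2141693.22 / 20685.84 = 103.53 mm
ȳ = 1021250.74 / 20685.84 = 49.37 mm

x̄ = 103.53 mm, ȳ = 49.37 mm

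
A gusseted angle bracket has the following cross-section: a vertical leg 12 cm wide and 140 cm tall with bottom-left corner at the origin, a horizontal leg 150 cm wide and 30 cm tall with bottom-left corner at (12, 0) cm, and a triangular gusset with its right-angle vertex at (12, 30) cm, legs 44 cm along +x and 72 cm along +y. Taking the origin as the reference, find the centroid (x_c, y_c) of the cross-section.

x_c = 57.16 cm, y_c = 34.86 cm

vertical leg: A = 12 × 140 = 1680.00, centroid at (6.00, 70.00).
horizontal leg: A = 150 × 30 = 4500.00, centroid at (87.00, 15.00).
gusset: A = ½·44·72 = 1584.00, centroid at (26.67, 54.00).
ΣA = 7764.00 cm², ΣAx_c = 443820.00 cm³, ΣAy_c = 270636.00 cm³.
x_c = 443820.00/7764.00 = 57.16 cm; y_c = 270636.00/7764.00 = 34.86 cm.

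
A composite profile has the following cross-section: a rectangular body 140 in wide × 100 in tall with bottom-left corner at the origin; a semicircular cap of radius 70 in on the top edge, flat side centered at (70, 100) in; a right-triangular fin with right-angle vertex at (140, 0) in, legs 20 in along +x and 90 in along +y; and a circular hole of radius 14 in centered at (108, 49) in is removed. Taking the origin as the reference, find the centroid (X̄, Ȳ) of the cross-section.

Part | A | x̄ᵢ | ȳᵢ | A·x̄ᵢ | A·ȳᵢ
rectangular body | 14000.00 | 70.00 | 50.00 | 980000.00 | 700000.00
semicircular top | 7696.90 | 70.00 | 129.71 | 538783.14 | 998356.87
triangular fin | 900.00 | 146.67 | 30.00 | 132000.00 | 27000.00
hole | -615.75 | 108.00 | 49.00 | -66501.23 | -30171.86
Σ | 21981.15 |  |  | 1584281.91 | 1695185.01
X̄ = 1584281.91 / 21981.15 = 72.07 in
Ȳ = 1695185.01 / 21981.15 = 77.12 in

X̄ = 72.07 in, Ȳ = 77.12 in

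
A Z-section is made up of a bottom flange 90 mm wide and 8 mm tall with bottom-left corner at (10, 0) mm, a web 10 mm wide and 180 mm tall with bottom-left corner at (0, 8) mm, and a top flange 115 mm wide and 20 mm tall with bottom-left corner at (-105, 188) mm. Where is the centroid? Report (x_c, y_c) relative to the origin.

bottom flange: A = 90 × 8 = 720.00, centroid at (55.00, 4.00).
web: A = 10 × 180 = 1800.00, centroid at (5.00, 98.00).
top flange: A = 115 × 20 = 2300.00, centroid at (-47.50, 198.00).
ΣA = 4820.00 mm²
ΣAx_c = (720.00)(55.00) + (1800.00)(5.00) + (2300.00)(-47.50) = -60650.00 mm³
ΣAy_c = (720.00)(4.00) + (1800.00)(98.00) + (2300.00)(198.00) = 634680.00 mm³
x_c = -60650.00 / 4820.00 = -12.58 mm
y_c = 634680.00 / 4820.00 = 131.68 mm

x_c = -12.58 mm, y_c = 131.68 mm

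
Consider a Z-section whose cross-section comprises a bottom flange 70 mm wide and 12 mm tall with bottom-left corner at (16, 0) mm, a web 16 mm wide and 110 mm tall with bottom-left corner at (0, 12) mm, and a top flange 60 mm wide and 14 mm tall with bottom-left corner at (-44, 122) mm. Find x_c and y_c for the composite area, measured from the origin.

x_c = 13.13 mm, y_c = 67.24 mm

bottom flange: A = 70 × 12 = 840.00, centroid at (51.00, 6.00).
web: A = 16 × 110 = 1760.00, centroid at (8.00, 67.00).
top flange: A = 60 × 14 = 840.00, centroid at (-14.00, 129.00).
ΣA = 3440.00 mm²
ΣAx_c = (840.00)(51.00) + (1760.00)(8.00) + (840.00)(-14.00) = 45160.00 mm³
ΣAy_c = (840.00)(6.00) + (1760.00)(67.00) + (840.00)(129.00) = 231320.00 mm³
x_c = 45160.00 / 3440.00 = 13.13 mm
y_c = 231320.00 / 3440.00 = 67.24 mm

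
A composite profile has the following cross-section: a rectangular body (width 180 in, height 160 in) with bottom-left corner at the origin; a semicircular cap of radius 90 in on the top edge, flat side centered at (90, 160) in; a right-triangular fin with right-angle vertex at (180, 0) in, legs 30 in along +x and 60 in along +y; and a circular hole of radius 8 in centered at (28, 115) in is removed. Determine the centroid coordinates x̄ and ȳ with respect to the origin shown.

x̄ = 92.43 in, ȳ = 114.17 in

rectangular body: A = 180 × 160 = 28800.00, centroid at (90.00, 80.00).
semicircular top: A = ½π·90² = 12723.45, centroid at (90.00, 198.20).
triangular fin: A = ½·30·60 = 900.00, centroid at (190.00, 20.00).
hole: A = −π·8² = -201.06, centroid at (28.00, 115.00).
ΣA = 42222.39 in², ΣAx̄ = 3902480.79 in³, ΣAȳ = 4820629.92 in³.
x̄ = 3902480.79/42222.39 = 92.43 in; ȳ = 4820629.92/42222.39 = 114.17 in.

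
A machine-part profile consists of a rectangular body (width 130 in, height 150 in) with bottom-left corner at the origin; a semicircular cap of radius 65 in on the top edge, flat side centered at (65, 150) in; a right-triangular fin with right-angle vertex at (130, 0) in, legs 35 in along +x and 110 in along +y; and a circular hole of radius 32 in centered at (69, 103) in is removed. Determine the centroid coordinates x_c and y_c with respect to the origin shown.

rectangular body: A = 130 × 150 = 19500.00, centroid at (65.00, 75.00).
semicircular top: A = ½π·65² = 6636.61, centroid at (65.00, 177.59).
triangular fin: A = ½·35·110 = 1925.00, centroid at (141.67, 36.67).
hole: A = −π·32² = -3216.99, centroid at (69.00, 103.00).
ΣA = 24844.62 in², ΣAx_c = 1749615.90 in³, ΣAy_c = 2380308.78 in³.
x_c = 1749615.90/24844.62 = 70.42 in; y_c = 2380308.78/24844.62 = 95.81 in.

x_c = 70.42 in, y_c = 95.81 in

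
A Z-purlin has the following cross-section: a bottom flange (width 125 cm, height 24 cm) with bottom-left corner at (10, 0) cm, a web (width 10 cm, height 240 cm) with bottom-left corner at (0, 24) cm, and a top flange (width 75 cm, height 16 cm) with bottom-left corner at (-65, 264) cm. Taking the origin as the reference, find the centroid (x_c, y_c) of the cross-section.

x_c = 29.77 cm, y_c = 107.27 cm

Part | A | x̄ᵢ | ȳᵢ | A·x̄ᵢ | A·ȳᵢ
bottom flange | 3000.00 | 72.50 | 12.00 | 217500.00 | 36000.00
web | 2400.00 | 5.00 | 144.00 | 12000.00 | 345600.00
top flange | 1200.00 | -27.50 | 272.00 | -33000.00 | 326400.00
Σ | 6600.00 |  |  | 196500.00 | 708000.00
x_c = 196500.00 / 6600.00 = 29.77 cm
y_c = 708000.00 / 6600.00 = 107.27 cm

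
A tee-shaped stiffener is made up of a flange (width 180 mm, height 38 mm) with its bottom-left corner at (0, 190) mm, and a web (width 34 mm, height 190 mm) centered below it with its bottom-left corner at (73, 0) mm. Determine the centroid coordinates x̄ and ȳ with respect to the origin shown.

web: A = 34 × 190 = 6460.00, centroid at (90.00, 95.00).
flange: A = 180 × 38 = 6840.00, centroid at (90.00, 209.00).
ΣA = 13300.00 mm²
ΣAx̄ = (6460.00)(90.00) + (6840.00)(90.00) = 1197000.00 mm³
ΣAȳ = (6460.00)(95.00) + (6840.00)(209.00) = 2043260.00 mm³
x̄ = 1197000.00 / 13300.00 = 90.00 mm
ȳ = 2043260.00 / 13300.00 = 153.63 mm

x̄ = 90.00 mm, ȳ = 153.63 mm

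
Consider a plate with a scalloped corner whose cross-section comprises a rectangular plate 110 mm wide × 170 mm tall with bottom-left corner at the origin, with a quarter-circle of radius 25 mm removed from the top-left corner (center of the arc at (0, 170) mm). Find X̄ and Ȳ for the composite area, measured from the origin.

Part | A | x̄ᵢ | ȳᵢ | A·x̄ᵢ | A·ȳᵢ
plate | 18700.00 | 55.00 | 85.00 | 1028500.00 | 1589500.00
removed quarter-circle | -490.87 | 10.61 | 159.39 | -5208.33 | -78240.22
Σ | 18209.13 |  |  | 1023291.67 | 1511259.78
X̄ = 1023291.67 / 18209.13 = 56.20 mm
Ȳ = 1511259.78 / 18209.13 = 82.99 mm

X̄ = 56.20 mm, Ȳ = 82.99 mm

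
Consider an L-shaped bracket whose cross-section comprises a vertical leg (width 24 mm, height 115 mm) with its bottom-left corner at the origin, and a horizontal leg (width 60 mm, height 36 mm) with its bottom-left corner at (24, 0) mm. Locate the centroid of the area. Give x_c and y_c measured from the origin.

Part | A | x̄ᵢ | ȳᵢ | A·x̄ᵢ | A·ȳᵢ
vertical leg | 2760.00 | 12.00 | 57.50 | 33120.00 | 158700.00
horizontal leg | 2160.00 | 54.00 | 18.00 | 116640.00 | 38880.00
Σ | 4920.00 |  |  | 149760.00 | 197580.00
x_c = 149760.00 / 4920.00 = 30.44 mm
y_c = 197580.00 / 4920.00 = 40.16 mm

x_c = 30.44 mm, y_c = 40.16 mm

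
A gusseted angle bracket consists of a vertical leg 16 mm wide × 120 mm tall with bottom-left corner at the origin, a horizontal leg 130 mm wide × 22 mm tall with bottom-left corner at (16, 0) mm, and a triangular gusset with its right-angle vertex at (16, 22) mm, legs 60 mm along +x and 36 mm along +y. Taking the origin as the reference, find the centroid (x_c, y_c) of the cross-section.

Part | A | x̄ᵢ | ȳᵢ | A·x̄ᵢ | A·ȳᵢ
vertical leg | 1920.00 | 8.00 | 60.00 | 15360.00 | 115200.00
horizontal leg | 2860.00 | 81.00 | 11.00 | 231660.00 | 31460.00
gusset | 1080.00 | 36.00 | 34.00 | 38880.00 | 36720.00
Σ | 5860.00 |  |  | 285900.00 | 183380.00
x_c = 285900.00 / 5860.00 = 48.79 mm
y_c = 183380.00 / 5860.00 = 31.29 mm

x_c = 48.79 mm, y_c = 31.29 mm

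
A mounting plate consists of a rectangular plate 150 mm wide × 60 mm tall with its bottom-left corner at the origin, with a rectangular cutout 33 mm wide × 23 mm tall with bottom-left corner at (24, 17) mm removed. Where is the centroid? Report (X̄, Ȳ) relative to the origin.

plate: A = 150 × 60 = 9000.00, centroid at (75.00, 30.00).
hole: A = −(33 × 23) = -759.00, centroid at (40.50, 28.50).
ΣA = 8241.00 mm², ΣAX̄ = 644260.50 mm³, ΣAȲ = 248368.50 mm³.
X̄ = 644260.50/8241.00 = 78.18 mm; Ȳ = 248368.50/8241.00 = 30.14 mm.

X̄ = 78.18 mm, Ȳ = 30.14 mm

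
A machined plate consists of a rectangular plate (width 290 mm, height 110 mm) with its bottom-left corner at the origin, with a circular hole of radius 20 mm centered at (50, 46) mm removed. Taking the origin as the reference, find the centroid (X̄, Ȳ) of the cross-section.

Part | A | x̄ᵢ | ȳᵢ | A·x̄ᵢ | A·ȳᵢ
plate | 31900.00 | 145.00 | 55.00 | 4625500.00 | 1754500.00
hole | -1256.64 | 50.00 | 46.00 | -62831.85 | -57805.30
Σ | 30643.36 |  |  | 4562668.15 | 1696694.70
X̄ = 4562668.15 / 30643.36 = 148.90 mm
Ȳ = 1696694.70 / 30643.36 = 55.37 mm

X̄ = 148.90 mm, Ȳ = 55.37 mm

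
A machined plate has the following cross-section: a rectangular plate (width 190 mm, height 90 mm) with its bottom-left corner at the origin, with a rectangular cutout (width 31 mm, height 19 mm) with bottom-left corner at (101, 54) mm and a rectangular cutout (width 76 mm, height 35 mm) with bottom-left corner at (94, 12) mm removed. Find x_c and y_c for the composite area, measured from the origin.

plate: A = 190 × 90 = 17100.00, centroid at (95.00, 45.00).
hole 1: A = −(31 × 19) = -589.00, centroid at (116.50, 63.50).
hole 2: A = −(76 × 35) = -2660.00, centroid at (132.00, 29.50).
ΣA = 13851.00 mm²
ΣAx_c = (17100.00)(95.00) + (-589.00)(116.50) + (-2660.00)(132.00) = 1204761.50 mm³
ΣAy_c = (17100.00)(45.00) + (-589.00)(63.50) + (-2660.00)(29.50) = 653628.50 mm³
x_c = 1204761.50 / 13851.00 = 86.98 mm
y_c = 653628.50 / 13851.00 = 47.19 mm

x_c = 86.98 mm, y_c = 47.19 mm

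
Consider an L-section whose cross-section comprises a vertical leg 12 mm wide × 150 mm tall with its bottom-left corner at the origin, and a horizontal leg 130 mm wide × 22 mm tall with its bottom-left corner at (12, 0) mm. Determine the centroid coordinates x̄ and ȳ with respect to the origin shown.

x̄ = 49.58 mm, ȳ = 35.72 mm

Part | A | x̄ᵢ | ȳᵢ | A·x̄ᵢ | A·ȳᵢ
vertical leg | 1800.00 | 6.00 | 75.00 | 10800.00 | 135000.00
horizontal leg | 2860.00 | 77.00 | 11.00 | 220220.00 | 31460.00
Σ | 4660.00 |  |  | 231020.00 | 166460.00
x̄ = 231020.00 / 4660.00 = 49.58 mm
ȳ = 166460.00 / 4660.00 = 35.72 mm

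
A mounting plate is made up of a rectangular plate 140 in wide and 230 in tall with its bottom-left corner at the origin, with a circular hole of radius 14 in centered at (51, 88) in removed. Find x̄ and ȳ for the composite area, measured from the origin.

x̄ = 70.37 in, ȳ = 115.53 in

plate: A = 140 × 230 = 32200.00, centroid at (70.00, 115.00).
hole: A = −π·14² = -615.75, centroid at (51.00, 88.00).
ΣA = 31584.25 in², ΣAx̄ = 2222596.64 in³, ΣAȳ = 3648813.81 in³.
x̄ = 2222596.64/31584.25 = 70.37 in; ȳ = 3648813.81/31584.25 = 115.53 in.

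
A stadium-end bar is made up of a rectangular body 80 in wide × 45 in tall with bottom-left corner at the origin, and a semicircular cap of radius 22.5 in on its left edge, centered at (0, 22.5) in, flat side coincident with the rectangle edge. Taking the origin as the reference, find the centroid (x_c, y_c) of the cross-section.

Part | A | x̄ᵢ | ȳᵢ | A·x̄ᵢ | A·ȳᵢ
rectangular body | 3600.00 | 40.00 | 22.50 | 144000.00 | 81000.00
semicircular end | 795.22 | -9.55 | 22.50 | -7593.75 | 17892.35
Σ | 4395.22 |  |  | 136406.25 | 98892.35
x_c = 136406.25 / 4395.22 = 31.04 in
y_c = 98892.35 / 4395.22 = 22.50 in

x_c = 31.04 in, y_c = 22.50 in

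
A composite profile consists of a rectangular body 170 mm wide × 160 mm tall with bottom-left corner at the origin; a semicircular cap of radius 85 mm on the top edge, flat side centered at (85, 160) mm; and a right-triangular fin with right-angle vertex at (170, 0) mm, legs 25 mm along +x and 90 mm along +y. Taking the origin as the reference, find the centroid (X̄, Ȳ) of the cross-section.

rectangular body: A = 170 × 160 = 27200.00, centroid at (85.00, 80.00).
semicircular top: A = ½π·85² = 11349.00, centroid at (85.00, 196.08).
triangular fin: A = ½·25·90 = 1125.00, centroid at (178.33, 30.00).
ΣA = 39674.00 mm²
ΣAX̄ = (27200.00)(85.00) + (11349.00)(85.00) + (1125.00)(178.33) = 3477290.29 mm³
ΣAȲ = (27200.00)(80.00) + (11349.00)(196.08) + (1125.00)(30.00) = 4435007.22 mm³
X̄ = 3477290.29 / 39674.00 = 87.65 mm
Ȳ = 4435007.22 / 39674.00 = 111.79 mm

X̄ = 87.65 mm, Ȳ = 111.79 mm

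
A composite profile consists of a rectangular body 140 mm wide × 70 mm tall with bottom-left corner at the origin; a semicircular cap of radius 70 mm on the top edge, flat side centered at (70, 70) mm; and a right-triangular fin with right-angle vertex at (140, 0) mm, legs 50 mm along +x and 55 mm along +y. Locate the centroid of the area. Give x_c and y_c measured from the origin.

x_c = 76.31 mm, y_c = 60.18 mm

rectangular body: A = 140 × 70 = 9800.00, centroid at (70.00, 35.00).
semicircular top: A = ½π·70² = 7696.90, centroid at (70.00, 99.71).
triangular fin: A = ½·50·55 = 1375.00, centroid at (156.67, 18.33).
ΣA = 18871.90 mm², ΣAx_c = 1440199.81 mm³, ΣAy_c = 1135658.14 mm³.
x_c = 1440199.81/18871.90 = 76.31 mm; y_c = 1135658.14/18871.90 = 60.18 mm.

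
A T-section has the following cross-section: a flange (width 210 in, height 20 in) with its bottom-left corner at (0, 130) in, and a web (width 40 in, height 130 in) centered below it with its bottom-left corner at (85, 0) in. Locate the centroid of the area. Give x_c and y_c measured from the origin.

web: A = 40 × 130 = 5200.00, centroid at (105.00, 65.00).
flange: A = 210 × 20 = 4200.00, centroid at (105.00, 140.00).
ΣA = 9400.00 in²
ΣAx_c = (5200.00)(105.00) + (4200.00)(105.00) = 987000.00 in³
ΣAy_c = (5200.00)(65.00) + (4200.00)(140.00) = 926000.00 in³
x_c = 987000.00 / 9400.00 = 105.00 in
y_c = 926000.00 / 9400.00 = 98.51 in

x_c = 105.00 in, y_c = 98.51 in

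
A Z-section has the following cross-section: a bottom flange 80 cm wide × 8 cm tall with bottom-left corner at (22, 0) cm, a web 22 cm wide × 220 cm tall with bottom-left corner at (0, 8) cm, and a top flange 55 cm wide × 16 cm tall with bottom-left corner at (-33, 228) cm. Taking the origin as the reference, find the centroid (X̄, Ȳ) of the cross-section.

X̄ = 13.85 cm, Ȳ = 122.86 cm

Part | A | x̄ᵢ | ȳᵢ | A·x̄ᵢ | A·ȳᵢ
bottom flange | 640.00 | 62.00 | 4.00 | 39680.00 | 2560.00
web | 4840.00 | 11.00 | 118.00 | 53240.00 | 571120.00
top flange | 880.00 | -5.50 | 236.00 | -4840.00 | 207680.00
Σ | 6360.00 |  |  | 88080.00 | 781360.00
X̄ = 88080.00 / 6360.00 = 13.85 cm
Ȳ = 781360.00 / 6360.00 = 122.86 cm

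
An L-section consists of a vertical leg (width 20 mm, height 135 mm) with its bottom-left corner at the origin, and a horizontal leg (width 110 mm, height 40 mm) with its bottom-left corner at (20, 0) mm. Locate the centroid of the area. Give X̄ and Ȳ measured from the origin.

vertical leg: A = 20 × 135 = 2700.00, centroid at (10.00, 67.50).
horizontal leg: A = 110 × 40 = 4400.00, centroid at (75.00, 20.00).
ΣA = 7100.00 mm², ΣAX̄ = 357000.00 mm³, ΣAȲ = 270250.00 mm³.
X̄ = 357000.00/7100.00 = 50.28 mm; Ȳ = 270250.00/7100.00 = 38.06 mm.

X̄ = 50.28 mm, Ȳ = 38.06 mm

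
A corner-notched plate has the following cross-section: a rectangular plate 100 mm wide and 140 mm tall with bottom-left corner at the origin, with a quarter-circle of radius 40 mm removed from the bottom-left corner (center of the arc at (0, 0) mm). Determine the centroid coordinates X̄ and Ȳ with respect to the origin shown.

Part | A | x̄ᵢ | ȳᵢ | A·x̄ᵢ | A·ȳᵢ
plate | 14000.00 | 50.00 | 70.00 | 700000.00 | 980000.00
removed quarter-circle | -1256.64 | 16.98 | 16.98 | -21333.33 | -21333.33
Σ | 12743.36 |  |  | 678666.67 | 958666.67
X̄ = 678666.67 / 12743.36 = 53.26 mm
Ȳ = 958666.67 / 12743.36 = 75.23 mm

X̄ = 53.26 mm, Ȳ = 75.23 mm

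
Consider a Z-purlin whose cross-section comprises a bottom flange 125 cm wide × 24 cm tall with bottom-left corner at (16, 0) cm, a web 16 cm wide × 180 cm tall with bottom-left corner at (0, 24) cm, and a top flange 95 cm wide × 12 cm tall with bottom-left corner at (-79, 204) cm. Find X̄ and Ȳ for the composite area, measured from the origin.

X̄ = 31.71 cm, Ȳ = 86.00 cm

bottom flange: A = 125 × 24 = 3000.00, centroid at (78.50, 12.00).
web: A = 16 × 180 = 2880.00, centroid at (8.00, 114.00).
top flange: A = 95 × 12 = 1140.00, centroid at (-31.50, 210.00).
ΣA = 7020.00 cm²
ΣAX̄ = (3000.00)(78.50) + (2880.00)(8.00) + (1140.00)(-31.50) = 222630.00 cm³
ΣAȲ = (3000.00)(12.00) + (2880.00)(114.00) + (1140.00)(210.00) = 603720.00 cm³
X̄ = 222630.00 / 7020.00 = 31.71 cm
Ȳ = 603720.00 / 7020.00 = 86.00 cm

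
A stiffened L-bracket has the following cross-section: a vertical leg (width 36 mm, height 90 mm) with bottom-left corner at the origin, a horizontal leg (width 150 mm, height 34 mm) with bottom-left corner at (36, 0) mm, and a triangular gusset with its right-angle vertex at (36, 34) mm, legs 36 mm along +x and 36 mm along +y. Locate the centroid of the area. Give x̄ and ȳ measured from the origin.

vertical leg: A = 36 × 90 = 3240.00, centroid at (18.00, 45.00).
horizontal leg: A = 150 × 34 = 5100.00, centroid at (111.00, 17.00).
gusset: A = ½·36·36 = 648.00, centroid at (48.00, 46.00).
ΣA = 8988.00 mm²
ΣAx̄ = (3240.00)(18.00) + (5100.00)(111.00) + (648.00)(48.00) = 655524.00 mm³
ΣAȳ = (3240.00)(45.00) + (5100.00)(17.00) + (648.00)(46.00) = 262308.00 mm³
x̄ = 655524.00 / 8988.00 = 72.93 mm
ȳ = 262308.00 / 8988.00 = 29.18 mm

x̄ = 72.93 mm, ȳ = 29.18 mm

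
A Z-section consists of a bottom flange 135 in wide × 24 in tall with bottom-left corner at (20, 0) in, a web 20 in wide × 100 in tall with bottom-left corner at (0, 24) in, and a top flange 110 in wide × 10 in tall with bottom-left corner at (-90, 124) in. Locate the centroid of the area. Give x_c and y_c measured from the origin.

x_c = 41.80 in, y_c = 51.86 in

bottom flange: A = 135 × 24 = 3240.00, centroid at (87.50, 12.00).
web: A = 20 × 100 = 2000.00, centroid at (10.00, 74.00).
top flange: A = 110 × 10 = 1100.00, centroid at (-35.00, 129.00).
ΣA = 6340.00 in², ΣAx_c = 265000.00 in³, ΣAy_c = 328780.00 in³.
x_c = 265000.00/6340.00 = 41.80 in; y_c = 328780.00/6340.00 = 51.86 in.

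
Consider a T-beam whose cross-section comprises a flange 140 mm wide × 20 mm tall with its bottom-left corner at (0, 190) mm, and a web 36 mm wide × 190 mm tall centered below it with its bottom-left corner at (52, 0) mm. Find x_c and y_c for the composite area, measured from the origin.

web: A = 36 × 190 = 6840.00, centroid at (70.00, 95.00).
flange: A = 140 × 20 = 2800.00, centroid at (70.00, 200.00).
ΣA = 9640.00 mm², ΣAx_c = 674800.00 mm³, ΣAy_c = 1209800.00 mm³.
x_c = 674800.00/9640.00 = 70.00 mm; y_c = 1209800.00/9640.00 = 125.50 mm.

x_c = 70.00 mm, y_c = 125.50 mm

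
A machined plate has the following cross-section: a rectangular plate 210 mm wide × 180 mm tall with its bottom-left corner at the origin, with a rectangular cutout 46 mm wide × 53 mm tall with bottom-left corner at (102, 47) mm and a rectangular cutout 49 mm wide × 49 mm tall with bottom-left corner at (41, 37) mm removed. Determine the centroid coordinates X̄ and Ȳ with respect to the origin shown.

plate: A = 210 × 180 = 37800.00, centroid at (105.00, 90.00).
hole 1: A = −(46 × 53) = -2438.00, centroid at (125.00, 73.50).
hole 2: A = −(49 × 49) = -2401.00, centroid at (65.50, 61.50).
ΣA = 32961.00 mm²
ΣAX̄ = (37800.00)(105.00) + (-2438.00)(125.00) + (-2401.00)(65.50) = 3506984.50 mm³
ΣAȲ = (37800.00)(90.00) + (-2438.00)(73.50) + (-2401.00)(61.50) = 3075145.50 mm³
X̄ = 3506984.50 / 32961.00 = 106.40 mm
Ȳ = 3075145.50 / 32961.00 = 93.30 mm

X̄ = 106.40 mm, Ȳ = 93.30 mm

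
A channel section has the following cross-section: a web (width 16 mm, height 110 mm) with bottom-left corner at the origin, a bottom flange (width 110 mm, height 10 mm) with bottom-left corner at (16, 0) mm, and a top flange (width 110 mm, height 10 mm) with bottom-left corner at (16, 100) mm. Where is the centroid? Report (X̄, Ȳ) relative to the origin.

web: A = 16 × 110 = 1760.00, centroid at (8.00, 55.00).
bottom flange: A = 110 × 10 = 1100.00, centroid at (71.00, 5.00).
top flange: A = 110 × 10 = 1100.00, centroid at (71.00, 105.00).
ΣA = 3960.00 mm²
ΣAX̄ = (1760.00)(8.00) + (1100.00)(71.00) + (1100.00)(71.00) = 170280.00 mm³
ΣAȲ = (1760.00)(55.00) + (1100.00)(5.00) + (1100.00)(105.00) = 217800.00 mm³
X̄ = 170280.00 / 3960.00 = 43.00 mm
Ȳ = 217800.00 / 3960.00 = 55.00 mm

X̄ = 43.00 mm, Ȳ = 55.00 mm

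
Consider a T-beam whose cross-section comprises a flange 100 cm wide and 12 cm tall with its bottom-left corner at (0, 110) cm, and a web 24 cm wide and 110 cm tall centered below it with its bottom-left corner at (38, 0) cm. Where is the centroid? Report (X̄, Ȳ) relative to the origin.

X̄ = 50.00 cm, Ȳ = 74.06 cm

web: A = 24 × 110 = 2640.00, centroid at (50.00, 55.00).
flange: A = 100 × 12 = 1200.00, centroid at (50.00, 116.00).
ΣA = 3840.00 cm²
ΣAX̄ = (2640.00)(50.00) + (1200.00)(50.00) = 192000.00 cm³
ΣAȲ = (2640.00)(55.00) + (1200.00)(116.00) = 284400.00 cm³
X̄ = 192000.00 / 3840.00 = 50.00 cm
Ȳ = 284400.00 / 3840.00 = 74.06 cm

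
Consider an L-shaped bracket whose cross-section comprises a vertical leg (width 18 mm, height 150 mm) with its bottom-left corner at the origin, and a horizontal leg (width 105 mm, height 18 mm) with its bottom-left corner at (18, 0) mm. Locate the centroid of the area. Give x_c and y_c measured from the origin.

vertical leg: A = 18 × 150 = 2700.00, centroid at (9.00, 75.00).
horizontal leg: A = 105 × 18 = 1890.00, centroid at (70.50, 9.00).
ΣA = 4590.00 mm²
ΣAx_c = (2700.00)(9.00) + (1890.00)(70.50) = 157545.00 mm³
ΣAy_c = (2700.00)(75.00) + (1890.00)(9.00) = 219510.00 mm³
x_c = 157545.00 / 4590.00 = 34.32 mm
y_c = 219510.00 / 4590.00 = 47.82 mm

x_c = 34.32 mm, y_c = 47.82 mm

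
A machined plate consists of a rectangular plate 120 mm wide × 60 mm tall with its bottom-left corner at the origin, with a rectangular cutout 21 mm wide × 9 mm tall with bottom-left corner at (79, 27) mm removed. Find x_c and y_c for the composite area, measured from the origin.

x_c = 59.20 mm, y_c = 29.96 mm

Part | A | x̄ᵢ | ȳᵢ | A·x̄ᵢ | A·ȳᵢ
plate | 7200.00 | 60.00 | 30.00 | 432000.00 | 216000.00
hole | -189.00 | 89.50 | 31.50 | -16915.50 | -5953.50
Σ | 7011.00 |  |  | 415084.50 | 210046.50
x_c = 415084.50 / 7011.00 = 59.20 mm
y_c = 210046.50 / 7011.00 = 29.96 mm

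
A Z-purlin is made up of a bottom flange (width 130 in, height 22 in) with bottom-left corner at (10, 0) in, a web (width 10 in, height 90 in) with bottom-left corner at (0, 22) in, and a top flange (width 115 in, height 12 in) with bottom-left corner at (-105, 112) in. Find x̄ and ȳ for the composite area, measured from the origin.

bottom flange: A = 130 × 22 = 2860.00, centroid at (75.00, 11.00).
web: A = 10 × 90 = 900.00, centroid at (5.00, 67.00).
top flange: A = 115 × 12 = 1380.00, centroid at (-47.50, 118.00).
ΣA = 5140.00 in², ΣAx̄ = 153450.00 in³, ΣAȳ = 254600.00 in³.
x̄ = 153450.00/5140.00 = 29.85 in; ȳ = 254600.00/5140.00 = 49.53 in.

x̄ = 29.85 in, ȳ = 49.53 in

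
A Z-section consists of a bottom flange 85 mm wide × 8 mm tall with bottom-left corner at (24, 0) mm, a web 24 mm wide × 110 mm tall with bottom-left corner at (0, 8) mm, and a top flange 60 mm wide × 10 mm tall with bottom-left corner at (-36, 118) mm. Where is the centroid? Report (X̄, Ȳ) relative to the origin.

bottom flange: A = 85 × 8 = 680.00, centroid at (66.50, 4.00).
web: A = 24 × 110 = 2640.00, centroid at (12.00, 63.00).
top flange: A = 60 × 10 = 600.00, centroid at (-6.00, 123.00).
ΣA = 3920.00 mm²
ΣAX̄ = (680.00)(66.50) + (2640.00)(12.00) + (600.00)(-6.00) = 73300.00 mm³
ΣAȲ = (680.00)(4.00) + (2640.00)(63.00) + (600.00)(123.00) = 242840.00 mm³
X̄ = 73300.00 / 3920.00 = 18.70 mm
Ȳ = 242840.00 / 3920.00 = 61.95 mm

X̄ = 18.70 mm, Ȳ = 61.95 mm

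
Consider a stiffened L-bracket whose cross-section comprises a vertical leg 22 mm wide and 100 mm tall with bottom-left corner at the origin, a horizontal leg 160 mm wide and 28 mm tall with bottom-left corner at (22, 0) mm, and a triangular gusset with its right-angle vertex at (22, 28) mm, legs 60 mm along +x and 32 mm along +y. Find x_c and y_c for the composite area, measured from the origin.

Part | A | x̄ᵢ | ȳᵢ | A·x̄ᵢ | A·ȳᵢ
vertical leg | 2200.00 | 11.00 | 50.00 | 24200.00 | 110000.00
horizontal leg | 4480.00 | 102.00 | 14.00 | 456960.00 | 62720.00
gusset | 960.00 | 42.00 | 38.67 | 40320.00 | 37120.00
Σ | 7640.00 |  |  | 521480.00 | 209840.00
x_c = 521480.00 / 7640.00 = 68.26 mm
y_c = 209840.00 / 7640.00 = 27.47 mm

x_c = 68.26 mm, y_c = 27.47 mm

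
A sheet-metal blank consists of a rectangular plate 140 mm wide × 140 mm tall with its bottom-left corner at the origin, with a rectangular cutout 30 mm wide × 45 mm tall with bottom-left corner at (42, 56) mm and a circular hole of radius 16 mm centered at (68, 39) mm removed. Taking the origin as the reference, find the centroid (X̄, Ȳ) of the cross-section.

Part | A | x̄ᵢ | ȳᵢ | A·x̄ᵢ | A·ȳᵢ
plate | 19600.00 | 70.00 | 70.00 | 1372000.00 | 1372000.00
hole 1 | -1350.00 | 57.00 | 78.50 | -76950.00 | -105975.00
hole 2 | -804.25 | 68.00 | 39.00 | -54688.84 | -31365.66
Σ | 17445.75 |  |  | 1240361.16 | 1234659.34
X̄ = 1240361.16 / 17445.75 = 71.10 mm
Ȳ = 1234659.34 / 17445.75 = 70.77 mm

X̄ = 71.10 mm, Ȳ = 70.77 mm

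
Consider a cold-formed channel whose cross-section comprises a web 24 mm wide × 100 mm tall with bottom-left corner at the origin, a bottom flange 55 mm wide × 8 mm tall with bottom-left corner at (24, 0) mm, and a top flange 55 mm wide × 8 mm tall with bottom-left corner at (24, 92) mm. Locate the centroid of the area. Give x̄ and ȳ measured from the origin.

web: A = 24 × 100 = 2400.00, centroid at (12.00, 50.00).
bottom flange: A = 55 × 8 = 440.00, centroid at (51.50, 4.00).
top flange: A = 55 × 8 = 440.00, centroid at (51.50, 96.00).
ΣA = 3280.00 mm², ΣAx̄ = 74120.00 mm³, ΣAȳ = 164000.00 mm³.
x̄ = 74120.00/3280.00 = 22.60 mm; ȳ = 164000.00/3280.00 = 50.00 mm.

x̄ = 22.60 mm, ȳ = 50.00 mm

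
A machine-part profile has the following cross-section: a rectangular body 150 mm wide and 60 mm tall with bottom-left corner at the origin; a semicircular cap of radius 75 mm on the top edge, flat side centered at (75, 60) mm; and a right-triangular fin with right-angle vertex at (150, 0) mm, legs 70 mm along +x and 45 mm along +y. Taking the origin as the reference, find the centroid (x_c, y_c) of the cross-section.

x_c = 82.98 mm, y_c = 56.93 mm

Part | A | x̄ᵢ | ȳᵢ | A·x̄ᵢ | A·ȳᵢ
rectangular body | 9000.00 | 75.00 | 30.00 | 675000.00 | 270000.00
semicircular top | 8835.73 | 75.00 | 91.83 | 662679.70 | 811393.76
triangular fin | 1575.00 | 173.33 | 15.00 | 273000.00 | 23625.00
Σ | 19410.73 |  |  | 1610679.70 | 1105018.76
x_c = 1610679.70 / 19410.73 = 82.98 mm
y_c = 1105018.76 / 19410.73 = 56.93 mm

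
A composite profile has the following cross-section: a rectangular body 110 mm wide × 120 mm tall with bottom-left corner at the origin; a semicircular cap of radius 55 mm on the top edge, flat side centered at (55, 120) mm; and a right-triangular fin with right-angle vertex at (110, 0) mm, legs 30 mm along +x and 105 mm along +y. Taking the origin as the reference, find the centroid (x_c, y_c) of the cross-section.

rectangular body: A = 110 × 120 = 13200.00, centroid at (55.00, 60.00).
semicircular top: A = ½π·55² = 4751.66, centroid at (55.00, 143.34).
triangular fin: A = ½·30·105 = 1575.00, centroid at (120.00, 35.00).
ΣA = 19526.66 mm²
ΣAx_c = (13200.00)(55.00) + (4751.66)(55.00) + (1575.00)(120.00) = 1176341.24 mm³
ΣAy_c = (13200.00)(60.00) + (4751.66)(143.34) + (1575.00)(35.00) = 1528240.73 mm³
x_c = 1176341.24 / 19526.66 = 60.24 mm
y_c = 1528240.73 / 19526.66 = 78.26 mm

x_c = 60.24 mm, y_c = 78.26 mm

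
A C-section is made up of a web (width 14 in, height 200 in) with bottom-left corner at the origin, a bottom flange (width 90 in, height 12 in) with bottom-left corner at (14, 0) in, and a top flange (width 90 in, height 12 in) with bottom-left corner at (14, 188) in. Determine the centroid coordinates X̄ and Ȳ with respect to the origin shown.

Part | A | x̄ᵢ | ȳᵢ | A·x̄ᵢ | A·ȳᵢ
web | 2800.00 | 7.00 | 100.00 | 19600.00 | 280000.00
bottom flange | 1080.00 | 59.00 | 6.00 | 63720.00 | 6480.00
top flange | 1080.00 | 59.00 | 194.00 | 63720.00 | 209520.00
Σ | 4960.00 |  |  | 147040.00 | 496000.00
X̄ = 147040.00 / 4960.00 = 29.65 in
Ȳ = 496000.00 / 4960.00 = 100.00 in

X̄ = 29.65 in, Ȳ = 100.00 in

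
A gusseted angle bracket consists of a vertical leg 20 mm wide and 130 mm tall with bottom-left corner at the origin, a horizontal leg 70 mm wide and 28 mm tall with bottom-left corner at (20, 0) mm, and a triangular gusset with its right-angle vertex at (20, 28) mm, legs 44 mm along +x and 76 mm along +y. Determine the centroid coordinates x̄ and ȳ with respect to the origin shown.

vertical leg: A = 20 × 130 = 2600.00, centroid at (10.00, 65.00).
horizontal leg: A = 70 × 28 = 1960.00, centroid at (55.00, 14.00).
gusset: A = ½·44·76 = 1672.00, centroid at (34.67, 53.33).
ΣA = 6232.00 mm²
ΣAx̄ = (2600.00)(10.00) + (1960.00)(55.00) + (1672.00)(34.67) = 191762.67 mm³
ΣAȳ = (2600.00)(65.00) + (1960.00)(14.00) + (1672.00)(53.33) = 285613.33 mm³
x̄ = 191762.67 / 6232.00 = 30.77 mm
ȳ = 285613.33 / 6232.00 = 45.83 mm

x̄ = 30.77 mm, ȳ = 45.83 mm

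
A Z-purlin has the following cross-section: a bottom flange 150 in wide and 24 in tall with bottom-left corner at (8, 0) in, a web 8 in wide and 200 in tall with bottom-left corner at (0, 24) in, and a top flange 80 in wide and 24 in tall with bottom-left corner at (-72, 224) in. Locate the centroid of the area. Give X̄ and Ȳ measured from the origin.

bottom flange: A = 150 × 24 = 3600.00, centroid at (83.00, 12.00).
web: A = 8 × 200 = 1600.00, centroid at (4.00, 124.00).
top flange: A = 80 × 24 = 1920.00, centroid at (-32.00, 236.00).
ΣA = 7120.00 in², ΣAX̄ = 243760.00 in³, ΣAȲ = 694720.00 in³.
X̄ = 243760.00/7120.00 = 34.24 in; Ȳ = 694720.00/7120.00 = 97.57 in.

X̄ = 34.24 in, Ȳ = 97.57 in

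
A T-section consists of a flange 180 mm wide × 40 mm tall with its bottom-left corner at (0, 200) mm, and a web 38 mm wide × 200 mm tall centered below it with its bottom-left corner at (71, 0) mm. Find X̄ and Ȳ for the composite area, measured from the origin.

X̄ = 90.00 mm, Ȳ = 158.38 mm

web: A = 38 × 200 = 7600.00, centroid at (90.00, 100.00).
flange: A = 180 × 40 = 7200.00, centroid at (90.00, 220.00).
ΣA = 14800.00 mm²
ΣAX̄ = (7600.00)(90.00) + (7200.00)(90.00) = 1332000.00 mm³
ΣAȲ = (7600.00)(100.00) + (7200.00)(220.00) = 2344000.00 mm³
X̄ = 1332000.00 / 14800.00 = 90.00 mm
Ȳ = 2344000.00 / 14800.00 = 158.38 mm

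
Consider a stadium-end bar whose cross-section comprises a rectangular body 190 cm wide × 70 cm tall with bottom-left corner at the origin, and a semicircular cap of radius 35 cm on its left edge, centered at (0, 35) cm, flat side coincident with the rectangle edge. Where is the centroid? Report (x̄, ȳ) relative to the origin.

rectangular body: A = 190 × 70 = 13300.00, centroid at (95.00, 35.00).
semicircular end: A = ½π·35² = 1924.23, centroid at (-14.85, 35.00).
ΣA = 15224.23 cm², ΣAx̄ = 1234916.67 cm³, ΣAȳ = 532847.89 cm³.
x̄ = 1234916.67/15224.23 = 81.12 cm; ȳ = 532847.89/15224.23 = 35.00 cm.

x̄ = 81.12 cm, ȳ = 35.00 cm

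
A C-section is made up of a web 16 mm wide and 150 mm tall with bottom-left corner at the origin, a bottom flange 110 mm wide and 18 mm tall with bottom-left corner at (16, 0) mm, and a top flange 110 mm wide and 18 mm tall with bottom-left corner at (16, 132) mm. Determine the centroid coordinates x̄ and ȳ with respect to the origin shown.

x̄ = 47.23 mm, ȳ = 75.00 mm

web: A = 16 × 150 = 2400.00, centroid at (8.00, 75.00).
bottom flange: A = 110 × 18 = 1980.00, centroid at (71.00, 9.00).
top flange: A = 110 × 18 = 1980.00, centroid at (71.00, 141.00).
ΣA = 6360.00 mm², ΣAx̄ = 300360.00 mm³, ΣAȳ = 477000.00 mm³.
x̄ = 300360.00/6360.00 = 47.23 mm; ȳ = 477000.00/6360.00 = 75.00 mm.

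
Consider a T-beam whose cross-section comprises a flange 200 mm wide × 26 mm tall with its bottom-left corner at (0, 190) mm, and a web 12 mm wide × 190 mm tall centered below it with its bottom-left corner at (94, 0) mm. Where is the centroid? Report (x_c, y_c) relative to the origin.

x_c = 100.00 mm, y_c = 170.08 mm

web: A = 12 × 190 = 2280.00, centroid at (100.00, 95.00).
flange: A = 200 × 26 = 5200.00, centroid at (100.00, 203.00).
ΣA = 7480.00 mm², ΣAx_c = 748000.00 mm³, ΣAy_c = 1272200.00 mm³.
x_c = 748000.00/7480.00 = 100.00 mm; y_c = 1272200.00/7480.00 = 170.08 mm.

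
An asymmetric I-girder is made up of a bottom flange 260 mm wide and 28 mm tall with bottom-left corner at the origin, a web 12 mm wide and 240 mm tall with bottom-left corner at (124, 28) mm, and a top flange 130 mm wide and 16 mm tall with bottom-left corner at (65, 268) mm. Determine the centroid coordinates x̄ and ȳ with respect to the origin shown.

bottom flange: A = 260 × 28 = 7280.00, centroid at (130.00, 14.00).
web: A = 12 × 240 = 2880.00, centroid at (130.00, 148.00).
top flange: A = 130 × 16 = 2080.00, centroid at (130.00, 276.00).
ΣA = 12240.00 mm²
ΣAx̄ = (7280.00)(130.00) + (2880.00)(130.00) + (2080.00)(130.00) = 1591200.00 mm³
ΣAȳ = (7280.00)(14.00) + (2880.00)(148.00) + (2080.00)(276.00) = 1102240.00 mm³
x̄ = 1591200.00 / 12240.00 = 130.00 mm
ȳ = 1102240.00 / 12240.00 = 90.05 mm

x̄ = 130.00 mm, ȳ = 90.05 mm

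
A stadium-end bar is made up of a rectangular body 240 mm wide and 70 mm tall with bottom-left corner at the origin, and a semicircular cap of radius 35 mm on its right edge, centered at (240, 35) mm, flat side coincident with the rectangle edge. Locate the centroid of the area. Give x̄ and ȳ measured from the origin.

rectangular body: A = 240 × 70 = 16800.00, centroid at (120.00, 35.00).
semicircular end: A = ½π·35² = 1924.23, centroid at (254.85, 35.00).
ΣA = 18724.23 mm²
ΣAx̄ = (16800.00)(120.00) + (1924.23)(254.85) = 2506397.45 mm³
ΣAȳ = (16800.00)(35.00) + (1924.23)(35.00) = 655347.89 mm³
x̄ = 2506397.45 / 18724.23 = 133.86 mm
ȳ = 655347.89 / 18724.23 = 35.00 mm

x̄ = 133.86 mm, ȳ = 35.00 mm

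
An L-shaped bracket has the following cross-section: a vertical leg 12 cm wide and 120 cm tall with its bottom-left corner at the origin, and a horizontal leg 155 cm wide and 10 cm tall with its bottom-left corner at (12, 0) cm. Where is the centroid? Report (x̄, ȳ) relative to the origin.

x̄ = 49.29 cm, ȳ = 31.49 cm

Part | A | x̄ᵢ | ȳᵢ | A·x̄ᵢ | A·ȳᵢ
vertical leg | 1440.00 | 6.00 | 60.00 | 8640.00 | 86400.00
horizontal leg | 1550.00 | 89.50 | 5.00 | 138725.00 | 7750.00
Σ | 2990.00 |  |  | 147365.00 | 94150.00
x̄ = 147365.00 / 2990.00 = 49.29 cm
ȳ = 94150.00 / 2990.00 = 31.49 cm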